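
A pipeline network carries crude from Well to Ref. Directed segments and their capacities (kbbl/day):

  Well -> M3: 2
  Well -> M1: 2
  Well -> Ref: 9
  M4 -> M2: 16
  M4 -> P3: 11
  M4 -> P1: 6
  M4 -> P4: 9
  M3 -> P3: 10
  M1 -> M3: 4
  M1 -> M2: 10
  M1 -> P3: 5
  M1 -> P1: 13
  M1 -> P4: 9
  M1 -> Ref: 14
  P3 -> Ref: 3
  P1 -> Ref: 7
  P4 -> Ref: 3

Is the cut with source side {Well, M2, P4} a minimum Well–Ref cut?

No — its capacity is 16, but the minimum cut has capacity 13.

Given cut capacity: 2 + 2 + 9 + 3 = 16.
Augment Well→Ref: bottleneck 9, flow now 9.
Augment Well→M1→Ref: bottleneck 2, flow now 11.
Augment Well→M3→P3→Ref: bottleneck 2, flow now 13.
No augmenting path remains; maximum flow = 13.
In the residual graph, reachable from Well: {Well}.
Min-cut edges: Well→M3 (2), Well→M1 (2), Well→Ref (9); capacity 2 + 2 + 9 = 13.
Cut capacity 16 exceeds the max flow 13, so it is not minimum.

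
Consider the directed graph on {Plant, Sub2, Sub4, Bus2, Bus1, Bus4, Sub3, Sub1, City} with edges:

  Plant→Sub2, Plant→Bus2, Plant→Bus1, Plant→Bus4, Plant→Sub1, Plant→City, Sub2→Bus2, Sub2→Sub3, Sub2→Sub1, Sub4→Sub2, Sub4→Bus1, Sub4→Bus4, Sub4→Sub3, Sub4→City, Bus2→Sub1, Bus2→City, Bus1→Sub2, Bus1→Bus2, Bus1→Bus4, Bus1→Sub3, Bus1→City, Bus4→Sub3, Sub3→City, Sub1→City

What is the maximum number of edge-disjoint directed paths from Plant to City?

Assign every edge capacity 1; by Menger, the answer equals the max flow.
Path Plant→City (+1); total 1.
Path Plant→Bus2→City (+1); total 2.
Path Plant→Bus1→City (+1); total 3.
Path Plant→Sub1→City (+1); total 4.
Path Plant→Sub2→Sub3→City (+1); total 5.
No residual Plant→City path; max flow = 5.
Certifying cut of size 5: {Bus2→City, Plant→Bus1, Plant→City, Sub1→City, Sub3→City}.

5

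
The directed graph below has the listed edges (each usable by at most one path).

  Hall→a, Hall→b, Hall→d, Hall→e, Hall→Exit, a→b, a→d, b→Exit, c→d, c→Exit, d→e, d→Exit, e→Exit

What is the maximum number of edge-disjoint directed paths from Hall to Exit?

Assign every edge capacity 1; by Menger, the answer equals the max flow.
Path Hall→Exit (+1); total 1.
Path Hall→b→Exit (+1); total 2.
Path Hall→d→Exit (+1); total 3.
Path Hall→e→Exit (+1); total 4.
No residual Hall→Exit path; max flow = 4.
Certifying cut of size 4: {Hall→Exit, b→Exit, d→Exit, e→Exit}.

4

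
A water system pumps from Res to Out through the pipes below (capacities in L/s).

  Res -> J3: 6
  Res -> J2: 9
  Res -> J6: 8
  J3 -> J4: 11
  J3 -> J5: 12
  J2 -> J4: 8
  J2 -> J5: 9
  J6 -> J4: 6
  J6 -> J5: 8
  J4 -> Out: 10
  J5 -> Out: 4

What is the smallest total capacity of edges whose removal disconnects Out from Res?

Augment Res→J3→J4→Out: bottleneck 6, flow now 6.
Augment Res→J2→J4→Out: bottleneck 4, flow now 10.
Augment Res→J2→J5→Out: bottleneck 4, flow now 14.
No augmenting path remains; maximum flow = 14.
By max-flow min-cut, the minimum cut capacity equals the max flow.
In the residual graph, reachable from Res: {Res, J3, J2, J6, J4, J5}.
Min-cut edges: J4→Out (10), J5→Out (4); capacity 10 + 4 = 14.

14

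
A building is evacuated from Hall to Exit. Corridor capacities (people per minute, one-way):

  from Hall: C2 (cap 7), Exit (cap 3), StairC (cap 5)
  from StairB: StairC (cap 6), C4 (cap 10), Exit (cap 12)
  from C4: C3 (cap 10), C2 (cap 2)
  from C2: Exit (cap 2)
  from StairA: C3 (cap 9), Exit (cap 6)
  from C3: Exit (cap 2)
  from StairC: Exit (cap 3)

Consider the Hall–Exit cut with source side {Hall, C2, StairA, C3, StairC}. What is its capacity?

Edges leaving {Hall, C2, StairA, C3, StairC}: Hall→Exit (3), C2→Exit (2), StairA→Exit (6), C3→Exit (2), StairC→Exit (3).
Cut capacity = 3 + 2 + 6 + 2 + 3 = 16.

16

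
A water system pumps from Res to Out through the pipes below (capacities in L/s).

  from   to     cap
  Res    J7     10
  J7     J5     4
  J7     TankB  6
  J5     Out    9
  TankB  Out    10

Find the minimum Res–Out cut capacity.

Augment Res→J7→J5→Out: bottleneck 4, flow now 4.
Augment Res→J7→TankB→Out: bottleneck 6, flow now 10.
No augmenting path remains; maximum flow = 10.
By max-flow min-cut, the minimum cut capacity equals the max flow.
In the residual graph, reachable from Res: {Res}.
Min-cut edges: Res→J7 (10); capacity 10 = 10.

10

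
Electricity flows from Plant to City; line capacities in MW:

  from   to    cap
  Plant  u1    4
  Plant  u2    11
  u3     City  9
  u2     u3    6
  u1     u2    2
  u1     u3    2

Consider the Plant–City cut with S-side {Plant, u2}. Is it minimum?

Given cut capacity: 4 + 6 = 10.
Augment Plant→u1→u3→City: bottleneck 2, flow now 2.
Augment Plant→u2→u3→City: bottleneck 6, flow now 8.
No augmenting path remains; maximum flow = 8.
In the residual graph, reachable from Plant: {Plant, u1, u2}.
Min-cut edges: u1→u3 (2), u2→u3 (6); capacity 2 + 6 = 8.
Cut capacity 10 exceeds the max flow 8, so it is not minimum.

No — its capacity is 10, but the minimum cut has capacity 8.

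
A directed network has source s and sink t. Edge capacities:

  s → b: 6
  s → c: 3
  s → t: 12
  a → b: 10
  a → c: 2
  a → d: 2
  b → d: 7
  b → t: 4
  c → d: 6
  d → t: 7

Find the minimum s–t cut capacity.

21

Augment s→t: bottleneck 12, flow now 12.
Augment s→b→t: bottleneck 4, flow now 16.
Augment s→b→d→t: bottleneck 2, flow now 18.
Augment s→c→d→t: bottleneck 3, flow now 21.
No augmenting path remains; maximum flow = 21.
By max-flow min-cut, the minimum cut capacity equals the max flow.
In the residual graph, reachable from s: {s}.
Min-cut edges: s→b (6), s→c (3), s→t (12); capacity 6 + 3 + 12 = 21.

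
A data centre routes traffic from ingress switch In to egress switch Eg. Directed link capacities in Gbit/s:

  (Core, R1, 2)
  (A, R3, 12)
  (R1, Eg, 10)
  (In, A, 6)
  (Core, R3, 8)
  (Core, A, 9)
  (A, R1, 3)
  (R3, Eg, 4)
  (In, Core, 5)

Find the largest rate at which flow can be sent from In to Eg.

9

Augment In→A→R3→Eg: bottleneck 4, flow now 4.
Augment In→A→R1→Eg: bottleneck 2, flow now 6.
Augment In→Core→R1→Eg: bottleneck 2, flow now 8.
Augment In→Core→A→R1→Eg: bottleneck 1, flow now 9.
No augmenting path remains; maximum flow = 9.
In the residual graph, reachable from In: {In, A, Core, R3}.
Min-cut edges: A→R1 (3), Core→R1 (2), R3→Eg (4); capacity 3 + 2 + 4 = 9.
This cut is saturated, so no flow can exceed 9.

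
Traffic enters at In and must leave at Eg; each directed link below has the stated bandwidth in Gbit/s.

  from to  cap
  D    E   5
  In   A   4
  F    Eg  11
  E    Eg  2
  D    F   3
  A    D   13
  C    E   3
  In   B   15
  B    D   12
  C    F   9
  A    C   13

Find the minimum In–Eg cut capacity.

9

Augment In→A→C→E→Eg: bottleneck 2, flow now 2.
Augment In→A→C→F→Eg: bottleneck 2, flow now 4.
Augment In→B→D→F→Eg: bottleneck 3, flow now 7.
Augment In→B→D→E→C→F→Eg: bottleneck 2, flow now 9. (uses reverse residual edge)
No augmenting path remains; maximum flow = 9.
By max-flow min-cut, the minimum cut capacity equals the max flow.
In the residual graph, reachable from In: {In, B, D, E}.
Min-cut edges: In→A (4), D→F (3), E→Eg (2); capacity 4 + 3 + 2 = 9.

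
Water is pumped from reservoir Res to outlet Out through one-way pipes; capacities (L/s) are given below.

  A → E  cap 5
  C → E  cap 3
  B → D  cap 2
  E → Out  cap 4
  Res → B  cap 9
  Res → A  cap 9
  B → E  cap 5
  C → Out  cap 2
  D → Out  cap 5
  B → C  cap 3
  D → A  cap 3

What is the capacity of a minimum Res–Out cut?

8

Augment Res→A→E→Out: bottleneck 4, flow now 4.
Augment Res→B→C→Out: bottleneck 2, flow now 6.
Augment Res→B→D→Out: bottleneck 2, flow now 8.
No augmenting path remains; maximum flow = 8.
By max-flow min-cut, the minimum cut capacity equals the max flow.
In the residual graph, reachable from Res: {Res, A, B, C, E}.
Min-cut edges: B→D (2), C→Out (2), E→Out (4); capacity 2 + 2 + 4 = 8.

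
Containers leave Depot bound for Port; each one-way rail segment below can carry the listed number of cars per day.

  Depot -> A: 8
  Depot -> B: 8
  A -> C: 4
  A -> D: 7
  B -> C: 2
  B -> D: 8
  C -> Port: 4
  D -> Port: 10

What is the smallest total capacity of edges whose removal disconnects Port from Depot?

14

Augment Depot→A→C→Port: bottleneck 4, flow now 4.
Augment Depot→A→D→Port: bottleneck 4, flow now 8.
Augment Depot→B→D→Port: bottleneck 6, flow now 14.
No augmenting path remains; maximum flow = 14.
By max-flow min-cut, the minimum cut capacity equals the max flow.
In the residual graph, reachable from Depot: {Depot, A, B, C, D}.
Min-cut edges: C→Port (4), D→Port (10); capacity 4 + 10 = 14.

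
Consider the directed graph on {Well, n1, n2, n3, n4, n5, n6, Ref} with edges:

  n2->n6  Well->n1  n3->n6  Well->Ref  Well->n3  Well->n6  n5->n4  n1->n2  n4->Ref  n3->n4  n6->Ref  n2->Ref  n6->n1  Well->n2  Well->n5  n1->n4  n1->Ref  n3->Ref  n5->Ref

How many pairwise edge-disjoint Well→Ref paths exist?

6

Assign every edge capacity 1; by Menger, the answer equals the max flow.
Path Well→Ref (+1); total 1.
Path Well→n1→Ref (+1); total 2.
Path Well→n2→Ref (+1); total 3.
Path Well→n3→Ref (+1); total 4.
Path Well→n5→Ref (+1); total 5.
Path Well→n6→Ref (+1); total 6.
No residual Well→Ref path; max flow = 6.
Certifying cut of size 6: {Well→Ref, Well→n1, Well→n2, Well→n3, Well→n5, Well→n6}.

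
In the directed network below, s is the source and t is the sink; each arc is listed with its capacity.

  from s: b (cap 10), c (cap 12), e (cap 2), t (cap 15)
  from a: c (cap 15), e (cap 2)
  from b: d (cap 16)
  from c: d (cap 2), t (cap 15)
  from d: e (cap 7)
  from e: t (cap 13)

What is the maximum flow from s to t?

Augment s→t: bottleneck 15, flow now 15.
Augment s→c→t: bottleneck 12, flow now 27.
Augment s→e→t: bottleneck 2, flow now 29.
Augment s→b→d→e→t: bottleneck 7, flow now 36.
No augmenting path remains; maximum flow = 36.
In the residual graph, reachable from s: {s, b, d}.
Min-cut edges: s→c (12), s→e (2), s→t (15), d→e (7); capacity 12 + 2 + 15 + 7 = 36.
This cut is saturated, so no flow can exceed 36.

36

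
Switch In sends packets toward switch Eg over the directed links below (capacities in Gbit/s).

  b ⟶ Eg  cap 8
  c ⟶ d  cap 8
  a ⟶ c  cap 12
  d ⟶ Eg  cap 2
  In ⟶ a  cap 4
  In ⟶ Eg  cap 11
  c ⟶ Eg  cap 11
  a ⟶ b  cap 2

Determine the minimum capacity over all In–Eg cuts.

Augment In→Eg: bottleneck 11, flow now 11.
Augment In→a→b→Eg: bottleneck 2, flow now 13.
Augment In→a→c→Eg: bottleneck 2, flow now 15.
No augmenting path remains; maximum flow = 15.
By max-flow min-cut, the minimum cut capacity equals the max flow.
In the residual graph, reachable from In: {In}.
Min-cut edges: In→a (4), In→Eg (11); capacity 4 + 11 = 15.

15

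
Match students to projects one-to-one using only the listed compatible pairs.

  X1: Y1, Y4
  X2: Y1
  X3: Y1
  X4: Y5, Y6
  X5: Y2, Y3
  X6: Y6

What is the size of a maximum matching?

Unit-capacity flow: source→left, listed edges, right→sink; max matching = max flow.
Augmenting path X1→Y1 (+1); matched 1.
Augmenting path X4→Y5 (+1); matched 2.
Augmenting path X5→Y2 (+1); matched 3.
Augmenting path X6→Y6 (+1); matched 4.
Augmenting path X2→Y1→X1→Y4 (+1); matched 5.
No augmenting path remains; maximum matching = 5.
König certificate: {X1, X4, X5, X6, Y1} is a vertex cover of size 5 (every listed pair touches it), so no matching can be larger.

5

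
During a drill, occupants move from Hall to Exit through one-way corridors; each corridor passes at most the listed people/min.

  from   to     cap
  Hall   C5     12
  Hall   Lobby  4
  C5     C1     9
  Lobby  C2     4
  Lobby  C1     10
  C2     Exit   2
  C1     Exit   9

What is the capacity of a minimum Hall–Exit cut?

Augment Hall→C5→C1→Exit: bottleneck 9, flow now 9.
Augment Hall→Lobby→C2→Exit: bottleneck 2, flow now 11.
No augmenting path remains; maximum flow = 11.
By max-flow min-cut, the minimum cut capacity equals the max flow.
In the residual graph, reachable from Hall: {Hall, C5, Lobby, C2, C1}.
Min-cut edges: C2→Exit (2), C1→Exit (9); capacity 2 + 9 = 11.

11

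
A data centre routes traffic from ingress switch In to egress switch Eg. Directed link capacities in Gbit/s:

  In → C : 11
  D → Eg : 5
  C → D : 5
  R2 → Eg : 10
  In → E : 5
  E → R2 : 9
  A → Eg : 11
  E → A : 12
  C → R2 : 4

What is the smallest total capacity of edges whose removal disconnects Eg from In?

14

Augment In→C→D→Eg: bottleneck 5, flow now 5.
Augment In→C→R2→Eg: bottleneck 4, flow now 9.
Augment In→E→A→Eg: bottleneck 5, flow now 14.
No augmenting path remains; maximum flow = 14.
By max-flow min-cut, the minimum cut capacity equals the max flow.
In the residual graph, reachable from In: {In, C}.
Min-cut edges: In→E (5), C→D (5), C→R2 (4); capacity 5 + 5 + 4 = 14.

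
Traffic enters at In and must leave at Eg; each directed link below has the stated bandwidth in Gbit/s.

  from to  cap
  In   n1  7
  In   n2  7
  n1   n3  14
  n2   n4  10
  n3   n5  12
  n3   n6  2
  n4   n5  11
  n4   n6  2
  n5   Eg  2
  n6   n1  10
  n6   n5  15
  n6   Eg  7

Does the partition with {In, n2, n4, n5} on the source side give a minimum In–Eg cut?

Given cut capacity: 7 + 2 + 2 = 11.
Augment In→n1→n3→n5→Eg: bottleneck 2, flow now 2.
Augment In→n1→n3→n6→Eg: bottleneck 2, flow now 4.
Augment In→n2→n4→n6→Eg: bottleneck 2, flow now 6.
No augmenting path remains; maximum flow = 6.
In the residual graph, reachable from In: {In, n1, n2, n3, n4, n5}.
Min-cut edges: n3→n6 (2), n4→n6 (2), n5→Eg (2); capacity 2 + 2 + 2 = 6.
Cut capacity 11 exceeds the max flow 6, so it is not minimum.

No — its capacity is 11, but the minimum cut has capacity 6.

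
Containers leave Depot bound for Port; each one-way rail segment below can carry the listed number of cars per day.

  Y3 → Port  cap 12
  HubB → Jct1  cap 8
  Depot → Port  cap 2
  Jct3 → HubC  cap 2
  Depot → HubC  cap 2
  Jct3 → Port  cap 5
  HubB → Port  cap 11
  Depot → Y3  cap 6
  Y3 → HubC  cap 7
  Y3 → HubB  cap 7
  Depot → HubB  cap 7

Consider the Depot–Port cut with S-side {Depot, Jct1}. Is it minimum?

No — its capacity is 17, but the minimum cut has capacity 15.

Given cut capacity: 6 + 2 + 7 + 2 = 17.
Augment Depot→Port: bottleneck 2, flow now 2.
Augment Depot→Y3→Port: bottleneck 6, flow now 8.
Augment Depot→HubB→Port: bottleneck 7, flow now 15.
No augmenting path remains; maximum flow = 15.
In the residual graph, reachable from Depot: {Depot, HubC}.
Min-cut edges: Depot→Y3 (6), Depot→HubB (7), Depot→Port (2); capacity 6 + 7 + 2 = 15.
Cut capacity 17 exceeds the max flow 15, so it is not minimum.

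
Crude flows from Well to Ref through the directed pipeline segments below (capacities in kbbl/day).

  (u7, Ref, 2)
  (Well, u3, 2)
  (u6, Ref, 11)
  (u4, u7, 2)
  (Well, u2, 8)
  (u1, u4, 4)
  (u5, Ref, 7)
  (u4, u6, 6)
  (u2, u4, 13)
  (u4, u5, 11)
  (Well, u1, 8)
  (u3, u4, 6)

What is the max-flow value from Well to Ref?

Augment Well→u1→u4→u5→Ref: bottleneck 4, flow now 4.
Augment Well→u2→u4→u5→Ref: bottleneck 3, flow now 7.
Augment Well→u2→u4→u6→Ref: bottleneck 5, flow now 12.
Augment Well→u3→u4→u6→Ref: bottleneck 1, flow now 13.
Augment Well→u3→u4→u7→Ref: bottleneck 1, flow now 14.
No augmenting path remains; maximum flow = 14.
In the residual graph, reachable from Well: {Well, u1}.
Min-cut edges: Well→u2 (8), Well→u3 (2), u1→u4 (4); capacity 8 + 2 + 4 = 14.
This cut is saturated, so no flow can exceed 14.

14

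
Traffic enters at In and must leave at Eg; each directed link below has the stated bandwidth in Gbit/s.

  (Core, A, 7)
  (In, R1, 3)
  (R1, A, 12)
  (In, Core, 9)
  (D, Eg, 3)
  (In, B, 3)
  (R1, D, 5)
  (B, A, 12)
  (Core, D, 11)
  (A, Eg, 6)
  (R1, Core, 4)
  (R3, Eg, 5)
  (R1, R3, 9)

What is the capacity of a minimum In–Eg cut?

12

Augment In→R1→A→Eg: bottleneck 3, flow now 3.
Augment In→B→A→Eg: bottleneck 3, flow now 6.
Augment In→Core→D→Eg: bottleneck 3, flow now 9.
Augment In→Core→A→R1→R3→Eg: bottleneck 3, flow now 12. (uses reverse residual edge)
No augmenting path remains; maximum flow = 12.
By max-flow min-cut, the minimum cut capacity equals the max flow.
In the residual graph, reachable from In: {In, B, Core, A, D}.
Min-cut edges: In→R1 (3), A→Eg (6), D→Eg (3); capacity 3 + 6 + 3 = 12.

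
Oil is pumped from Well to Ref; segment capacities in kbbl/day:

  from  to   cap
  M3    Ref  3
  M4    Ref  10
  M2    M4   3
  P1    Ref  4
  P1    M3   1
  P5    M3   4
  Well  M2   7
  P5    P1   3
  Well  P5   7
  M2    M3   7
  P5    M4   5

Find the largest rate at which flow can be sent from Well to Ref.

Augment Well→M2→M3→Ref: bottleneck 3, flow now 3.
Augment Well→M2→M4→Ref: bottleneck 3, flow now 6.
Augment Well→P5→P1→Ref: bottleneck 3, flow now 9.
Augment Well→P5→M4→Ref: bottleneck 4, flow now 13.
No augmenting path remains; maximum flow = 13.
In the residual graph, reachable from Well: {Well, M2, M3}.
Min-cut edges: Well→P5 (7), M2→M4 (3), M3→Ref (3); capacity 7 + 3 + 3 = 13.
This cut is saturated, so no flow can exceed 13.

13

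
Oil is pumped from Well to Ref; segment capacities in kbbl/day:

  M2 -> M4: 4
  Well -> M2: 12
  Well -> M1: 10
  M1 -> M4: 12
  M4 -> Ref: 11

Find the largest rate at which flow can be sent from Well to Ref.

11

Augment Well→M1→M4→Ref: bottleneck 10, flow now 10.
Augment Well→M2→M4→Ref: bottleneck 1, flow now 11.
No augmenting path remains; maximum flow = 11.
In the residual graph, reachable from Well: {Well, M1, M2, M4}.
Min-cut edges: M4→Ref (11); capacity 11 = 11.
This cut is saturated, so no flow can exceed 11.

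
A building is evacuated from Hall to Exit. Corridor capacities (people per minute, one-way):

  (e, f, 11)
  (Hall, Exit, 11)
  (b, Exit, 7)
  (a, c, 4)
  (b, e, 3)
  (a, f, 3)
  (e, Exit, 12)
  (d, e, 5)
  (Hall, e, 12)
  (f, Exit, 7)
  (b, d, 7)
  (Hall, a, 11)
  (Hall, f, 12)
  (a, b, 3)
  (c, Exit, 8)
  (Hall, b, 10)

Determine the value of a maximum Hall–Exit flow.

41

Augment Hall→Exit: bottleneck 11, flow now 11.
Augment Hall→b→Exit: bottleneck 7, flow now 18.
Augment Hall→e→Exit: bottleneck 12, flow now 30.
Augment Hall→f→Exit: bottleneck 7, flow now 37.
Augment Hall→a→c→Exit: bottleneck 4, flow now 41.
No augmenting path remains; maximum flow = 41.
In the residual graph, reachable from Hall: {Hall, a, b, d, e, f}.
Min-cut edges: Hall→Exit (11), a→c (4), b→Exit (7), e→Exit (12), f→Exit (7); capacity 11 + 4 + 7 + 12 + 7 = 41.
This cut is saturated, so no flow can exceed 41.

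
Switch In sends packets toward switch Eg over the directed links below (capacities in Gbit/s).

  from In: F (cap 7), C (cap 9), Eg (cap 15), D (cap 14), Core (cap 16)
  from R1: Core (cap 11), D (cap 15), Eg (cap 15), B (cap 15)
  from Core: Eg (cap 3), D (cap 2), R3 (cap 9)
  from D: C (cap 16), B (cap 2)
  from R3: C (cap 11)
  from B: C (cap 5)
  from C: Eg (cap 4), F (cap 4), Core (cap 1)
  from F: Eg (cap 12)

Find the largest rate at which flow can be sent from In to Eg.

Augment In→Eg: bottleneck 15, flow now 15.
Augment In→Core→Eg: bottleneck 3, flow now 18.
Augment In→C→Eg: bottleneck 4, flow now 22.
Augment In→F→Eg: bottleneck 7, flow now 29.
Augment In→C→F→Eg: bottleneck 4, flow now 33.
No augmenting path remains; maximum flow = 33.
In the residual graph, reachable from In: {In, Core, D, R3, B, C}.
Min-cut edges: In→F (7), In→Eg (15), Core→Eg (3), C→F (4), C→Eg (4); capacity 7 + 15 + 3 + 4 + 4 = 33.
This cut is saturated, so no flow can exceed 33.

33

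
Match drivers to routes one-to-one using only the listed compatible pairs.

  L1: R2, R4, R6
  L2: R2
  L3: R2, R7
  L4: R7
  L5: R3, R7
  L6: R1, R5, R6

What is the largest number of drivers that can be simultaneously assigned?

Unit-capacity flow: source→left, listed edges, right→sink; max matching = max flow.
Augmenting path L1→R2 (+1); matched 1.
Augmenting path L3→R7 (+1); matched 2.
Augmenting path L5→R3 (+1); matched 3.
Augmenting path L6→R1 (+1); matched 4.
Augmenting path L2→R2→L1→R4 (+1); matched 5.
No augmenting path remains; maximum matching = 5.
König certificate: {L1, L5, L6, R2, R7} is a vertex cover of size 5 (every listed pair touches it), so no matching can be larger.

5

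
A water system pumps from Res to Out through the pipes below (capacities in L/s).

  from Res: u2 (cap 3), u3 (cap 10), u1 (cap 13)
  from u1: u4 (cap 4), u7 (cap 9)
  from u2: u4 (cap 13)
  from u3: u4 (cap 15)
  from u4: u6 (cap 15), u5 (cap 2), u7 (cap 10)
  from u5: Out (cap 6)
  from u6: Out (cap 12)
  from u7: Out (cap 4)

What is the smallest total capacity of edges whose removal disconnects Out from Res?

Augment Res→u1→u7→Out: bottleneck 4, flow now 4.
Augment Res→u1→u4→u5→Out: bottleneck 2, flow now 6.
Augment Res→u1→u4→u6→Out: bottleneck 2, flow now 8.
Augment Res→u2→u4→u6→Out: bottleneck 3, flow now 11.
Augment Res→u3→u4→u6→Out: bottleneck 7, flow now 18.
No augmenting path remains; maximum flow = 18.
By max-flow min-cut, the minimum cut capacity equals the max flow.
In the residual graph, reachable from Res: {Res, u1, u2, u3, u4, u6, u7}.
Min-cut edges: u4→u5 (2), u6→Out (12), u7→Out (4); capacity 2 + 12 + 4 = 18.

18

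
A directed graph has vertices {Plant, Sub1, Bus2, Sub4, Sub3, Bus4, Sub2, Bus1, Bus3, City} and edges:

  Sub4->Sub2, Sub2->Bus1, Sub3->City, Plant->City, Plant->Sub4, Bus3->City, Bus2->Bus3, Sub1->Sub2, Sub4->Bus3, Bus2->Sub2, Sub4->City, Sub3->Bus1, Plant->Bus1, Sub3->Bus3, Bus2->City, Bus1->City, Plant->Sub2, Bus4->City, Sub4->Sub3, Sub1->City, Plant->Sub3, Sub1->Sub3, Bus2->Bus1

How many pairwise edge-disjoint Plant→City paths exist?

4

Assign every edge capacity 1; by Menger, the answer equals the max flow.
Path Plant→City (+1); total 1.
Path Plant→Sub4→City (+1); total 2.
Path Plant→Sub3→City (+1); total 3.
Path Plant→Bus1→City (+1); total 4.
No residual Plant→City path; max flow = 4.
Certifying cut of size 4: {Bus1→City, Plant→City, Plant→Sub3, Plant→Sub4}.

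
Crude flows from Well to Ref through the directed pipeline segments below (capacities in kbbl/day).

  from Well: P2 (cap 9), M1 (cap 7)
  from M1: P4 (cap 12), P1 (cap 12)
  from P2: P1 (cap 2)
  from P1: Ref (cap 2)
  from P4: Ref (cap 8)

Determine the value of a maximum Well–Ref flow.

9

Augment Well→M1→P1→Ref: bottleneck 2, flow now 2.
Augment Well→M1→P4→Ref: bottleneck 5, flow now 7.
Augment Well→P2→P1→M1→P4→Ref: bottleneck 2, flow now 9. (uses reverse residual edge)
No augmenting path remains; maximum flow = 9.
In the residual graph, reachable from Well: {Well, P2}.
Min-cut edges: Well→M1 (7), P2→P1 (2); capacity 7 + 2 = 9.
This cut is saturated, so no flow can exceed 9.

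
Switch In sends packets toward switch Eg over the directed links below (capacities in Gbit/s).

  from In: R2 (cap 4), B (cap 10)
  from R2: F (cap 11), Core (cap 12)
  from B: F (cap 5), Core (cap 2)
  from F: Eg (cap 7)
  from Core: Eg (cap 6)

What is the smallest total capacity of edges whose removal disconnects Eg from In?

Augment In→R2→F→Eg: bottleneck 4, flow now 4.
Augment In→B→F→Eg: bottleneck 3, flow now 7.
Augment In→B→Core→Eg: bottleneck 2, flow now 9.
Augment In→B→F→R2→Core→Eg: bottleneck 2, flow now 11. (uses reverse residual edge)
No augmenting path remains; maximum flow = 11.
By max-flow min-cut, the minimum cut capacity equals the max flow.
In the residual graph, reachable from In: {In, B}.
Min-cut edges: In→R2 (4), B→F (5), B→Core (2); capacity 4 + 5 + 2 = 11.

11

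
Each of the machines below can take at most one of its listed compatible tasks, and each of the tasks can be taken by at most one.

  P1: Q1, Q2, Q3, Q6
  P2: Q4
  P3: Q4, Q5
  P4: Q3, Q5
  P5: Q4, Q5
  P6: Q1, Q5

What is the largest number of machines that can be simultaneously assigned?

Unit-capacity flow: source→left, listed edges, right→sink; max matching = max flow.
Augmenting path P1→Q1 (+1); matched 1.
Augmenting path P2→Q4 (+1); matched 2.
Augmenting path P3→Q5 (+1); matched 3.
Augmenting path P4→Q3 (+1); matched 4.
Augmenting path P6→Q1→P1→Q2 (+1); matched 5.
No augmenting path remains; maximum matching = 5.
König certificate: {P1, P4, P6, Q4, Q5} is a vertex cover of size 5 (every listed pair touches it), so no matching can be larger.

5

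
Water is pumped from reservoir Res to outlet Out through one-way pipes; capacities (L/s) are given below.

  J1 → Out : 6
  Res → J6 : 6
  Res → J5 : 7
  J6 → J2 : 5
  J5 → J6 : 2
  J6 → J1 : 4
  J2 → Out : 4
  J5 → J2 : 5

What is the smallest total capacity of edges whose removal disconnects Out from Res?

Augment Res→J6→J2→Out: bottleneck 4, flow now 4.
Augment Res→J6→J1→Out: bottleneck 2, flow now 6.
Augment Res→J5→J6→J1→Out: bottleneck 2, flow now 8.
No augmenting path remains; maximum flow = 8.
By max-flow min-cut, the minimum cut capacity equals the max flow.
In the residual graph, reachable from Res: {Res, J6, J5, J2}.
Min-cut edges: J6→J1 (4), J2→Out (4); capacity 4 + 4 = 8.

8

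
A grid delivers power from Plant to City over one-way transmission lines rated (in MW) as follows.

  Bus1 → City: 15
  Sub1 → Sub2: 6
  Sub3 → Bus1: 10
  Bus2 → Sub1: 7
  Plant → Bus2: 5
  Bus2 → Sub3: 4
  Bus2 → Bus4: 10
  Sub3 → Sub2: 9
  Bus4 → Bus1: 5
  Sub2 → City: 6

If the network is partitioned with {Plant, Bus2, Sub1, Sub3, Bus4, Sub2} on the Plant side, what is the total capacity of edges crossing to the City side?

Edges leaving {Plant, Bus2, Sub1, Sub3, Bus4, Sub2}: Sub3→Bus1 (10), Bus4→Bus1 (5), Sub2→City (6).
Cut capacity = 10 + 5 + 6 = 21.

21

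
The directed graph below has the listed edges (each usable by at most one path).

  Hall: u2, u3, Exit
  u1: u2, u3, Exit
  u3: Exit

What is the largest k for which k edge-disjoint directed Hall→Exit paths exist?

2

Assign every edge capacity 1; by Menger, the answer equals the max flow.
Path Hall→Exit (+1); total 1.
Path Hall→u3→Exit (+1); total 2.
No residual Hall→Exit path; max flow = 2.
Certifying cut of size 2: {Hall→Exit, Hall→u3}.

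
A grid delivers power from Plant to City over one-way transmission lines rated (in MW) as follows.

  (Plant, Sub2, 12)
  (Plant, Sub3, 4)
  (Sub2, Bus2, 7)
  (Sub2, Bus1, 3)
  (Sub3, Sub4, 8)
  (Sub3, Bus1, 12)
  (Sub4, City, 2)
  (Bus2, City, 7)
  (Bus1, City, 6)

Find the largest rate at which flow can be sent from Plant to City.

Augment Plant→Sub2→Bus2→City: bottleneck 7, flow now 7.
Augment Plant→Sub2→Bus1→City: bottleneck 3, flow now 10.
Augment Plant→Sub3→Sub4→City: bottleneck 2, flow now 12.
Augment Plant→Sub3→Bus1→City: bottleneck 2, flow now 14.
No augmenting path remains; maximum flow = 14.
In the residual graph, reachable from Plant: {Plant, Sub2}.
Min-cut edges: Plant→Sub3 (4), Sub2→Bus2 (7), Sub2→Bus1 (3); capacity 4 + 7 + 3 = 14.
This cut is saturated, so no flow can exceed 14.

14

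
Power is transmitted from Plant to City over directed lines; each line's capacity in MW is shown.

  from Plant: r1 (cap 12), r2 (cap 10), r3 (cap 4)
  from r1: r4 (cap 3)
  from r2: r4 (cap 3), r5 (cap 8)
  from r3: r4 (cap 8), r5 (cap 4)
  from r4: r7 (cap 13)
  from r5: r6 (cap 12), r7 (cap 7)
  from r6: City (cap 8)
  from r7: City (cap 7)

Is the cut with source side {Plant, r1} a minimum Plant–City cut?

Given cut capacity: 10 + 4 + 3 = 17.
Augment Plant→r1→r4→r7→City: bottleneck 3, flow now 3.
Augment Plant→r2→r4→r7→City: bottleneck 3, flow now 6.
Augment Plant→r2→r5→r6→City: bottleneck 7, flow now 13.
Augment Plant→r3→r4→r7→City: bottleneck 1, flow now 14.
Augment Plant→r3→r5→r6→City: bottleneck 1, flow now 15.
No augmenting path remains; maximum flow = 15.
In the residual graph, reachable from Plant: {Plant, r1, r2, r3, r4, r5, r6, r7}.
Min-cut edges: r6→City (8), r7→City (7); capacity 8 + 7 = 15.
Cut capacity 17 exceeds the max flow 15, so it is not minimum.

No — its capacity is 17, but the minimum cut has capacity 15.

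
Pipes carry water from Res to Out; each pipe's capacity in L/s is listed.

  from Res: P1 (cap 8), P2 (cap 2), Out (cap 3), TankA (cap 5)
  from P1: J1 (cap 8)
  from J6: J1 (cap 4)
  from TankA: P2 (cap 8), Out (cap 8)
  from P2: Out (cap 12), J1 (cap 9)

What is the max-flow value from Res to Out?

10

Augment Res→Out: bottleneck 3, flow now 3.
Augment Res→TankA→Out: bottleneck 5, flow now 8.
Augment Res→P2→Out: bottleneck 2, flow now 10.
No augmenting path remains; maximum flow = 10.
In the residual graph, reachable from Res: {Res, P1, J1}.
Min-cut edges: Res→TankA (5), Res→P2 (2), Res→Out (3); capacity 5 + 2 + 3 = 10.
This cut is saturated, so no flow can exceed 10.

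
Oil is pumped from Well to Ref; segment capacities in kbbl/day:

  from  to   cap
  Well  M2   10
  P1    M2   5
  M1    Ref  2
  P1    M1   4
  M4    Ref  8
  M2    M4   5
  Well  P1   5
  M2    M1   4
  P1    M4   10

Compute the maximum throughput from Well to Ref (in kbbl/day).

Augment Well→M2→M4→Ref: bottleneck 5, flow now 5.
Augment Well→M2→M1→Ref: bottleneck 2, flow now 7.
Augment Well→P1→M4→Ref: bottleneck 3, flow now 10.
No augmenting path remains; maximum flow = 10.
In the residual graph, reachable from Well: {Well, M2, P1, M4, M1}.
Min-cut edges: M4→Ref (8), M1→Ref (2); capacity 8 + 2 = 10.
This cut is saturated, so no flow can exceed 10.

10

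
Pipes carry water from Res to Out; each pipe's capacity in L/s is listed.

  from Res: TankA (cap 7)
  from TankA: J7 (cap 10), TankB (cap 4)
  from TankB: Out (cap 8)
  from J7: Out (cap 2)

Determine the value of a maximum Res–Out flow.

Augment Res→TankA→TankB→Out: bottleneck 4, flow now 4.
Augment Res→TankA→J7→Out: bottleneck 2, flow now 6.
No augmenting path remains; maximum flow = 6.
In the residual graph, reachable from Res: {Res, TankA, J7}.
Min-cut edges: TankA→TankB (4), J7→Out (2); capacity 4 + 2 = 6.
This cut is saturated, so no flow can exceed 6.

6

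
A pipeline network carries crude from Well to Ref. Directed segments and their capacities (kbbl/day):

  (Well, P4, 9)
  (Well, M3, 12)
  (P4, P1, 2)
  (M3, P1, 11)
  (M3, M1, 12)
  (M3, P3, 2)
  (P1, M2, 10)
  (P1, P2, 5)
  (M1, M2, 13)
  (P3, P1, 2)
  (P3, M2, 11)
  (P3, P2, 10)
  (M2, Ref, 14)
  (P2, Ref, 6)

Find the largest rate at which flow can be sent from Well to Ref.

Augment Well→P4→P1→M2→Ref: bottleneck 2, flow now 2.
Augment Well→M3→P1→M2→Ref: bottleneck 8, flow now 10.
Augment Well→M3→P1→P2→Ref: bottleneck 3, flow now 13.
Augment Well→M3→M1→M2→Ref: bottleneck 1, flow now 14.
No augmenting path remains; maximum flow = 14.
In the residual graph, reachable from Well: {Well, P4}.
Min-cut edges: Well→M3 (12), P4→P1 (2); capacity 12 + 2 = 14.
This cut is saturated, so no flow can exceed 14.

14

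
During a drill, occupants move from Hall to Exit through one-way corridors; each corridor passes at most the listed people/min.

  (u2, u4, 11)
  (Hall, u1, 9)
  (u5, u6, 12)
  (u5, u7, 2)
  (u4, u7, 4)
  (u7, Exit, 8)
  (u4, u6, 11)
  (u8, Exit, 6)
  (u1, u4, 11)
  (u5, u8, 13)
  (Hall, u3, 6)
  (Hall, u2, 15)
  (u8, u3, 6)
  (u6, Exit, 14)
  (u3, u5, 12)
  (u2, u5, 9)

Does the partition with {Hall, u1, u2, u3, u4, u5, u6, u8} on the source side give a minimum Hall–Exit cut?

Yes — it is a minimum cut (capacity 26).

Given cut capacity: 4 + 2 + 14 + 6 = 26.
Augment Hall→u1→u4→u6→Exit: bottleneck 9, flow now 9.
Augment Hall→u2→u4→u6→Exit: bottleneck 2, flow now 11.
Augment Hall→u2→u4→u7→Exit: bottleneck 4, flow now 15.
Augment Hall→u2→u5→u6→Exit: bottleneck 3, flow now 18.
Augment Hall→u2→u5→u7→Exit: bottleneck 2, flow now 20.
Augment Hall→u2→u5→u8→Exit: bottleneck 4, flow now 24.
Augment Hall→u3→u5→u8→Exit: bottleneck 2, flow now 26.
No augmenting path remains; maximum flow = 26.
Cut capacity 26 equals the max flow, so it is a minimum cut.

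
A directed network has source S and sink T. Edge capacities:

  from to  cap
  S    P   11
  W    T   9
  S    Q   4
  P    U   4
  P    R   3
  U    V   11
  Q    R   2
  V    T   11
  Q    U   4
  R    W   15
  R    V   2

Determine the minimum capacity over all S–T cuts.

Augment S→P→R→V→T: bottleneck 2, flow now 2.
Augment S→P→R→W→T: bottleneck 1, flow now 3.
Augment S→P→U→V→T: bottleneck 4, flow now 7.
Augment S→Q→R→W→T: bottleneck 2, flow now 9.
Augment S→Q→U→V→T: bottleneck 2, flow now 11.
No augmenting path remains; maximum flow = 11.
By max-flow min-cut, the minimum cut capacity equals the max flow.
In the residual graph, reachable from S: {S, P}.
Min-cut edges: S→Q (4), P→R (3), P→U (4); capacity 4 + 3 + 4 = 11.

11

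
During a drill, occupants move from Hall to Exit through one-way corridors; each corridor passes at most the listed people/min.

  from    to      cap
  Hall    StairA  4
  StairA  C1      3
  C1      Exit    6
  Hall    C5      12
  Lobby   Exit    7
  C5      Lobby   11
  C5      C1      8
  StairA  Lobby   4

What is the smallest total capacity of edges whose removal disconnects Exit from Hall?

Augment Hall→C5→Lobby→Exit: bottleneck 7, flow now 7.
Augment Hall→C5→C1→Exit: bottleneck 5, flow now 12.
Augment Hall→StairA→C1→Exit: bottleneck 1, flow now 13.
No augmenting path remains; maximum flow = 13.
By max-flow min-cut, the minimum cut capacity equals the max flow.
In the residual graph, reachable from Hall: {Hall, C5, StairA, Lobby, C1}.
Min-cut edges: Lobby→Exit (7), C1→Exit (6); capacity 7 + 6 = 13.

13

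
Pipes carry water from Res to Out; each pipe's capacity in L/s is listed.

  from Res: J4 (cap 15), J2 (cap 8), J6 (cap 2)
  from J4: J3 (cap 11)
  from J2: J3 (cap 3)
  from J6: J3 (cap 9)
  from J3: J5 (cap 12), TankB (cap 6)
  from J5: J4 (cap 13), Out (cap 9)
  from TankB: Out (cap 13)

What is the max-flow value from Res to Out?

15

Augment Res→J4→J3→J5→Out: bottleneck 9, flow now 9.
Augment Res→J4→J3→TankB→Out: bottleneck 2, flow now 11.
Augment Res→J2→J3→TankB→Out: bottleneck 3, flow now 14.
Augment Res→J6→J3→TankB→Out: bottleneck 1, flow now 15.
No augmenting path remains; maximum flow = 15.
In the residual graph, reachable from Res: {Res, J4, J2, J6, J3, J5}.
Min-cut edges: J3→TankB (6), J5→Out (9); capacity 6 + 9 = 15.
This cut is saturated, so no flow can exceed 15.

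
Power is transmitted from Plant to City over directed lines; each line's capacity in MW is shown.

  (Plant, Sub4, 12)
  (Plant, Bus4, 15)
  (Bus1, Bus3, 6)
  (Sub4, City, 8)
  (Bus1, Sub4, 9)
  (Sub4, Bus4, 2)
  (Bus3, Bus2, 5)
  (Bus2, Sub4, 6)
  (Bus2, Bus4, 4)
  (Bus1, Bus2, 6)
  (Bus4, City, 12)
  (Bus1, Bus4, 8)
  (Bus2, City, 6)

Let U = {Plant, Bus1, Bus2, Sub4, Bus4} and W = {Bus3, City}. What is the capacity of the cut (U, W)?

Edges leaving {Plant, Bus1, Bus2, Sub4, Bus4}: Bus1→Bus3 (6), Bus2→City (6), Sub4→City (8), Bus4→City (12).
Cut capacity = 6 + 6 + 8 + 12 = 32.

32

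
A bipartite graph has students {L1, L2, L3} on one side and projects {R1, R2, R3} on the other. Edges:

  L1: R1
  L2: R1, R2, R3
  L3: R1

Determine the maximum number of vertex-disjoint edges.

Unit-capacity flow: source→left, listed edges, right→sink; max matching = max flow.
Augmenting path L1→R1 (+1); matched 1.
Augmenting path L2→R2 (+1); matched 2.
No augmenting path remains; maximum matching = 2.
König certificate: {L2, R1} is a vertex cover of size 2 (every listed pair touches it), so no matching can be larger.

2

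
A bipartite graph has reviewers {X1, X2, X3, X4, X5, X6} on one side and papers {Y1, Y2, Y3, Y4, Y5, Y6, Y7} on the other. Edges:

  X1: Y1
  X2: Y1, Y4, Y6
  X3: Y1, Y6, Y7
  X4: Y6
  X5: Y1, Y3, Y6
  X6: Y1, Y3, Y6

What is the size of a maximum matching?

5

Unit-capacity flow: source→left, listed edges, right→sink; max matching = max flow.
Augmenting path X1→Y1 (+1); matched 1.
Augmenting path X2→Y4 (+1); matched 2.
Augmenting path X3→Y6 (+1); matched 3.
Augmenting path X5→Y3 (+1); matched 4.
Augmenting path X4→Y6→X3→Y7 (+1); matched 5.
No augmenting path remains; maximum matching = 5.
König certificate: {X2, X3, Y1, Y3, Y6} is a vertex cover of size 5 (every listed pair touches it), so no matching can be larger.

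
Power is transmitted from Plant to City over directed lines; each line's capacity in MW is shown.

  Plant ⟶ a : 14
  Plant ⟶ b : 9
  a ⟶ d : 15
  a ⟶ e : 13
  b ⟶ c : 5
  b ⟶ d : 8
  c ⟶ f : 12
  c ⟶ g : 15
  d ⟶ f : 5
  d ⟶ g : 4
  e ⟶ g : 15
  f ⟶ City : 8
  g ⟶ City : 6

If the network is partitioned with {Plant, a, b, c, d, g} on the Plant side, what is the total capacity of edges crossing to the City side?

36

Edges leaving {Plant, a, b, c, d, g}: a→e (13), c→f (12), d→f (5), g→City (6).
Cut capacity = 13 + 12 + 5 + 6 = 36.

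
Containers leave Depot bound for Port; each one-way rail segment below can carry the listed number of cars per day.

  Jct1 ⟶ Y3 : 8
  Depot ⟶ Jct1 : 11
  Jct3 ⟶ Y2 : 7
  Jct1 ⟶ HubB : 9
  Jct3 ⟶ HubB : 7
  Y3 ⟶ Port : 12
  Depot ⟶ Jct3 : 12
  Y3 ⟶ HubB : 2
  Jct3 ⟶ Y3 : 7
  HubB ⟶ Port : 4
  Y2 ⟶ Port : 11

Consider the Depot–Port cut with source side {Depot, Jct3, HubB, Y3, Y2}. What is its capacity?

38

Edges leaving {Depot, Jct3, HubB, Y3, Y2}: Depot→Jct1 (11), HubB→Port (4), Y3→Port (12), Y2→Port (11).
Cut capacity = 11 + 4 + 12 + 11 = 38.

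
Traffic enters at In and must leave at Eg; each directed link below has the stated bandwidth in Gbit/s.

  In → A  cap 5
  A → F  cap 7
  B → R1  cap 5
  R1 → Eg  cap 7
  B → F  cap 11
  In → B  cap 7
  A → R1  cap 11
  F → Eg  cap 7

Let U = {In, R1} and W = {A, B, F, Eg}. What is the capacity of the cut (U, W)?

Edges leaving {In, R1}: In→A (5), In→B (7), R1→Eg (7).
Cut capacity = 5 + 7 + 7 = 19.

19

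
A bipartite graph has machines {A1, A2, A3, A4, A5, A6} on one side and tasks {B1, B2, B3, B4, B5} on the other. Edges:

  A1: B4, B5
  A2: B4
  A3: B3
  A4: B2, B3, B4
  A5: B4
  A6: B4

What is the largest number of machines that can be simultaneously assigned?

4

Unit-capacity flow: source→left, listed edges, right→sink; max matching = max flow.
Augmenting path A1→B4 (+1); matched 1.
Augmenting path A3→B3 (+1); matched 2.
Augmenting path A4→B2 (+1); matched 3.
Augmenting path A2→B4→A1→B5 (+1); matched 4.
No augmenting path remains; maximum matching = 4.
König certificate: {A1, A3, A4, B4} is a vertex cover of size 4 (every listed pair touches it), so no matching can be larger.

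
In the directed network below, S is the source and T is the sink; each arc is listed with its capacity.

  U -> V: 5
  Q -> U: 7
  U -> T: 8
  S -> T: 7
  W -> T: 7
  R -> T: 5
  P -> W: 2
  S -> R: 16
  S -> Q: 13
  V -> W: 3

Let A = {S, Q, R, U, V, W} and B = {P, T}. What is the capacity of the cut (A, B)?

27

Edges leaving {S, Q, R, U, V, W}: S→T (7), R→T (5), U→T (8), W→T (7).
Cut capacity = 7 + 5 + 8 + 7 = 27.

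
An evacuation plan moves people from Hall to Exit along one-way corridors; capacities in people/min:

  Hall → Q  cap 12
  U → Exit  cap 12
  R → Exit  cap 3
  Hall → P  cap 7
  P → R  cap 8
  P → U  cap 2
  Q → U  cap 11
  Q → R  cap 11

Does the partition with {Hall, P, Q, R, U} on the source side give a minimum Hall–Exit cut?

Yes — it is a minimum cut (capacity 15).

Given cut capacity: 3 + 12 = 15.
Augment Hall→P→R→Exit: bottleneck 3, flow now 3.
Augment Hall→P→U→Exit: bottleneck 2, flow now 5.
Augment Hall→Q→U→Exit: bottleneck 10, flow now 15.
No augmenting path remains; maximum flow = 15.
Cut capacity 15 equals the max flow, so it is a minimum cut.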